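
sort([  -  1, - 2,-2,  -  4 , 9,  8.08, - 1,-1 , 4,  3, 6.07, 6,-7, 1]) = [-7, - 4,  -  2,-2, -1, - 1,  -  1,  1,  3, 4,6, 6.07, 8.08,  9]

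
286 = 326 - 40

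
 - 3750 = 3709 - 7459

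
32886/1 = 32886 = 32886.00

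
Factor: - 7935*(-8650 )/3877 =2^1*3^1 * 5^3*23^2*173^1 * 3877^( - 1) = 68637750/3877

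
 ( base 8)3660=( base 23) 3GD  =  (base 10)1968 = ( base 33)1ql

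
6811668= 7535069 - 723401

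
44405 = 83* 535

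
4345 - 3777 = 568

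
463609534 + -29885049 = 433724485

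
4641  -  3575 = 1066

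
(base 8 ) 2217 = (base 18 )3AF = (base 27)1G6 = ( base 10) 1167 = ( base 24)20f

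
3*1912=5736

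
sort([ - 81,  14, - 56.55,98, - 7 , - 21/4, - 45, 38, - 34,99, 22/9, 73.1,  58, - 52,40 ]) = [-81,-56.55 , - 52, - 45,-34,- 7, - 21/4, 22/9,14, 38 , 40,58 , 73.1, 98, 99]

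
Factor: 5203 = 11^2*43^1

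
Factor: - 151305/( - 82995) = 917/503 = 7^1*131^1*503^( - 1) 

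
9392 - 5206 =4186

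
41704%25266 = 16438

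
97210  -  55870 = 41340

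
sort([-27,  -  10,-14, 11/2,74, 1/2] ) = [ -27,- 14,- 10,1/2, 11/2, 74 ] 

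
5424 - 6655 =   -  1231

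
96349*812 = 78235388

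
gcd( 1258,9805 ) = 37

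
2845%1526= 1319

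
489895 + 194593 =684488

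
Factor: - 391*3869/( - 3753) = 3^( - 3)  *17^1*23^1*53^1*73^1*  139^( - 1 ) = 1512779/3753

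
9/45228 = 3/15076 = 0.00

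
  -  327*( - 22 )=7194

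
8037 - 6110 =1927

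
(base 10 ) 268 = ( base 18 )eg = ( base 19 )E2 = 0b100001100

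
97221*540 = 52499340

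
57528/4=14382 = 14382.00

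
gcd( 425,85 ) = 85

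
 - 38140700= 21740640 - 59881340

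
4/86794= 2/43397  =  0.00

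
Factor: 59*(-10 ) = -590 = - 2^1*5^1*59^1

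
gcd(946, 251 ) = 1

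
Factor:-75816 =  - 2^3 * 3^6*13^1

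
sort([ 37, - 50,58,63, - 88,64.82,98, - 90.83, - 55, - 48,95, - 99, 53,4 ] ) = [ - 99, - 90.83, - 88, - 55, - 50, - 48 , 4, 37,53,58,63, 64.82,95,98]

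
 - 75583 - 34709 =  - 110292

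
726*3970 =2882220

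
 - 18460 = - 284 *65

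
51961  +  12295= 64256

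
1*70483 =70483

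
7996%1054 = 618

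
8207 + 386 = 8593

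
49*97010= 4753490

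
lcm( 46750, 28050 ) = 140250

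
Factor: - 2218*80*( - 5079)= 2^5 * 3^1*5^1 * 1109^1 * 1693^1=901217760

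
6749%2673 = 1403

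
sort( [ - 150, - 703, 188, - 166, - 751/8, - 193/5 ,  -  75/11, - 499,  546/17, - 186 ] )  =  [ - 703, - 499, - 186, - 166, -150, - 751/8, - 193/5, - 75/11,546/17,188] 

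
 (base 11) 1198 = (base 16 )617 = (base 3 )2010202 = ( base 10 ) 1559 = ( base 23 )2LI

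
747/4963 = 747/4963 = 0.15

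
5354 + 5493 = 10847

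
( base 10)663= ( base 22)183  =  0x297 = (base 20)1d3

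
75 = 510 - 435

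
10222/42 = 243+8/21 = 243.38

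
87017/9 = 9668+5/9 = 9668.56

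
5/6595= 1/1319 = 0.00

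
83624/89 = 83624/89 = 939.60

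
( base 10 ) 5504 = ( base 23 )a97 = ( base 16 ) 1580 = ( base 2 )1010110000000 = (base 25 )8k4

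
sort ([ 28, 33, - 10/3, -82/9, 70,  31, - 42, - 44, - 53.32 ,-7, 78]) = [ - 53.32, - 44, - 42,  -  82/9, - 7  , - 10/3, 28,31, 33,70, 78]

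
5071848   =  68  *74586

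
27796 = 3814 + 23982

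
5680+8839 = 14519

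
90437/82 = 90437/82=1102.89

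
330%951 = 330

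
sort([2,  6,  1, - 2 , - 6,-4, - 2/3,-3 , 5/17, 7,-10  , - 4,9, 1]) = [ - 10, - 6, -4,-4 , - 3,-2,-2/3 , 5/17, 1,  1,2,6, 7,9 ]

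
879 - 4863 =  - 3984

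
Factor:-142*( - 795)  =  112890 = 2^1 * 3^1*5^1*53^1*71^1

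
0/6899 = 0 = 0.00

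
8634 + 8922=17556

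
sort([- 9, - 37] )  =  [ - 37, - 9]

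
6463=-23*( -281 ) 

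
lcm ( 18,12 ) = 36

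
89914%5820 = 2614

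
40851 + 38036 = 78887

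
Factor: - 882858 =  - 2^1 * 3^1*269^1*547^1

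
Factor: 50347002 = 2^1*3^1*1277^1*6571^1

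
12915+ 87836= 100751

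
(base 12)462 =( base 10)650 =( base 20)1CA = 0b1010001010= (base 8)1212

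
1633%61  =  47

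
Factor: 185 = 5^1*37^1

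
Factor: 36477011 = 23^1  *67^1*23671^1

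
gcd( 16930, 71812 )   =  2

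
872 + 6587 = 7459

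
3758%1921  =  1837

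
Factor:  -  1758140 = -2^2*5^1*17^1*5171^1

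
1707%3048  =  1707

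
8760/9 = 973 + 1/3= 973.33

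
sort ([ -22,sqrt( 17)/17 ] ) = [ - 22, sqrt( 17 ) /17 ] 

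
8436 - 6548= 1888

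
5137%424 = 49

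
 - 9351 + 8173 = - 1178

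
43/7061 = 43/7061=   0.01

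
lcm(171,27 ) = 513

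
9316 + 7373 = 16689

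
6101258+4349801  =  10451059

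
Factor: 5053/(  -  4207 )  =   -7^( - 1 )*31^1*163^1*601^( - 1)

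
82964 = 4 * 20741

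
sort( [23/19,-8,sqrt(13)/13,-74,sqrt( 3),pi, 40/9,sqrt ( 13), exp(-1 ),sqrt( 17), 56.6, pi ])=[ - 74,-8,  sqrt( 13)/13,exp( - 1),23/19,sqrt( 3 ), pi, pi,sqrt( 13), sqrt(17),40/9 , 56.6 ]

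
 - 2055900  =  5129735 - 7185635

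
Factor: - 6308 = -2^2*19^1*83^1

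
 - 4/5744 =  - 1 + 1435/1436 =- 0.00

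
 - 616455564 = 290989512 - 907445076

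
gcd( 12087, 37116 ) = 9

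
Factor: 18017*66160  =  2^4*5^1*43^1*419^1*827^1 = 1192004720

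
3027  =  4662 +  - 1635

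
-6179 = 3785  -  9964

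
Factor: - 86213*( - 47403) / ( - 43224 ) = -1362251613/14408  =  - 2^( - 3 )*3^1*23^1 *73^1*229^1* 1181^1*1801^( - 1)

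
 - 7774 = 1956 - 9730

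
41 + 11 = 52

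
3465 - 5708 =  - 2243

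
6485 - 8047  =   - 1562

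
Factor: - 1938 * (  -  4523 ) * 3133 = 27462543342 = 2^1 *3^1*13^1*  17^1*19^1 * 241^1*4523^1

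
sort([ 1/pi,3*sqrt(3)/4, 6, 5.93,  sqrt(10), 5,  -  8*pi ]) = [ - 8*pi, 1/pi, 3*sqrt( 3)/4,  sqrt (10),5,5.93,6 ]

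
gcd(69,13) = 1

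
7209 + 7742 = 14951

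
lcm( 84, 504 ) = 504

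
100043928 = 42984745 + 57059183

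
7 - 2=5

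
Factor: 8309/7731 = 3^( - 2)*7^1*859^( - 1)*1187^1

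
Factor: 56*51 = 2856=2^3*3^1*7^1*17^1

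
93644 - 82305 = 11339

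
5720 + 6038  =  11758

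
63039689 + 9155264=72194953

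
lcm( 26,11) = 286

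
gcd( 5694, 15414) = 6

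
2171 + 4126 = 6297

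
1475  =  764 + 711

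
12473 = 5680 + 6793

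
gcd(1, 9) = 1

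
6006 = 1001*6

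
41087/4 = 41087/4=10271.75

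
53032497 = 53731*987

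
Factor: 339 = 3^1*113^1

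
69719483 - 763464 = 68956019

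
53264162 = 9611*5542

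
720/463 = 1 + 257/463 = 1.56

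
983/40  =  24 + 23/40 = 24.57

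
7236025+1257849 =8493874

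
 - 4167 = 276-4443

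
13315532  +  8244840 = 21560372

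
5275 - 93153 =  - 87878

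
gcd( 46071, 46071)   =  46071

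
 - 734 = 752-1486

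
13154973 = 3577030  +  9577943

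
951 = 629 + 322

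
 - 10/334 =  -5/167 =- 0.03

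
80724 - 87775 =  -7051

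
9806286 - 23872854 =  - 14066568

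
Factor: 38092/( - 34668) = - 89/81 =- 3^( - 4 ) *89^1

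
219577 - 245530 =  - 25953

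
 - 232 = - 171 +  -61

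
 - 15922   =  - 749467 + 733545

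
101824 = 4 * 25456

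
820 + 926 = 1746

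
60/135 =4/9 = 0.44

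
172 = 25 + 147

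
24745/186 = 133 + 7/186 = 133.04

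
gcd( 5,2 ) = 1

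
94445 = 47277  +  47168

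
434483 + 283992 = 718475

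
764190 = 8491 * 90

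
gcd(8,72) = 8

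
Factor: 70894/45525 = 2^1 * 3^(-1)*5^ (-2)* 607^(-1 )*35447^1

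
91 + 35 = 126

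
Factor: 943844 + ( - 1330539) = - 5^1 *77339^1 = -386695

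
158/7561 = 158/7561 = 0.02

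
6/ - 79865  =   - 6/79865 = - 0.00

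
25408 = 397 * 64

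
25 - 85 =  - 60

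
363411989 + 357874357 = 721286346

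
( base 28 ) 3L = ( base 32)39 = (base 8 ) 151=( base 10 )105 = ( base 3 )10220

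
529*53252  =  28170308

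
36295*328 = 11904760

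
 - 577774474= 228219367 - 805993841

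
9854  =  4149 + 5705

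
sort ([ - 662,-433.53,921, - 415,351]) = [ - 662, - 433.53,-415, 351,921 ] 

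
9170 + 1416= 10586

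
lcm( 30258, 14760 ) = 605160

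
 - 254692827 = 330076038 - 584768865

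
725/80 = 9 + 1/16 = 9.06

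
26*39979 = 1039454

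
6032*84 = 506688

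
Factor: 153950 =2^1*5^2*3079^1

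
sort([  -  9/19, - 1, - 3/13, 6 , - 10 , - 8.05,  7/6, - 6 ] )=[ - 10 , - 8.05, - 6, - 1 , - 9/19,  -  3/13, 7/6, 6 ] 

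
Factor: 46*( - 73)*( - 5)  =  2^1*5^1*23^1 *73^1 =16790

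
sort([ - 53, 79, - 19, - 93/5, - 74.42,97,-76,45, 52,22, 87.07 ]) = [ - 76, - 74.42 , - 53,  -  19, - 93/5,22,45, 52,79,87.07,97]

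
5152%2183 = 786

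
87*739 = 64293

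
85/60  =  1 + 5/12 = 1.42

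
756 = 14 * 54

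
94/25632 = 47/12816 = 0.00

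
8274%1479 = 879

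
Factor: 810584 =2^3*  101323^1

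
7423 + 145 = 7568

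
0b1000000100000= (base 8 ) 10040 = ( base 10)4128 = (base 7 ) 15015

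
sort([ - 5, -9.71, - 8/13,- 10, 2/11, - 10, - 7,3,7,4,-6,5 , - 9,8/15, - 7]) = [ - 10,- 10, - 9.71,- 9, - 7, - 7, - 6, - 5, - 8/13,2/11,8/15,3, 4,5, 7]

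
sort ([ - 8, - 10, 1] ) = [-10, - 8, 1 ] 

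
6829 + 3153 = 9982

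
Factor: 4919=4919^1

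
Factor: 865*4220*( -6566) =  - 23967869800 = - 2^3*5^2*7^2*67^1*173^1 * 211^1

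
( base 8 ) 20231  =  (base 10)8345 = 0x2099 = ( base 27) bc2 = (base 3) 102110002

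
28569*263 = 7513647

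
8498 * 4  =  33992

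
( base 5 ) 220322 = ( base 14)2A9D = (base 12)4483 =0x1DA3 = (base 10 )7587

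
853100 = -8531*(-100) 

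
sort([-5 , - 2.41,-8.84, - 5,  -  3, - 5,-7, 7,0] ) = [  -  8.84, - 7, - 5,-5,-5 , - 3 ,- 2.41 , 0,7] 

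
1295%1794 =1295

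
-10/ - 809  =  10/809 = 0.01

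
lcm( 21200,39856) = 996400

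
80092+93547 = 173639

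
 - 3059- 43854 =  - 46913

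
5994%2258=1478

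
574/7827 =574/7827 = 0.07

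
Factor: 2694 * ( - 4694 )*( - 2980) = 37683995280=2^4*3^1*5^1*149^1*449^1*2347^1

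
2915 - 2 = 2913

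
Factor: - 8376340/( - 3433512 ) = 2094085/858378 = 2^ ( - 1)*3^ ( - 1 )*5^1*7^1*19^1*47^1*67^1*143063^ ( - 1 ) 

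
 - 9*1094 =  - 9846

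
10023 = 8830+1193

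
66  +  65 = 131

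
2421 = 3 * 807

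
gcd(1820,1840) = 20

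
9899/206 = 48 + 11/206 =48.05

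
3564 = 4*891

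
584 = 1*584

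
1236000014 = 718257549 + 517742465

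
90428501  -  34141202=56287299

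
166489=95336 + 71153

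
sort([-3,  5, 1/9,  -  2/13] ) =[ - 3, - 2/13 , 1/9,  5]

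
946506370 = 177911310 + 768595060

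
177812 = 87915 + 89897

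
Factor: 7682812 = 2^2*73^1*83^1*  317^1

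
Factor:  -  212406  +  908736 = 696330 = 2^1*3^3*5^1*2579^1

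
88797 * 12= 1065564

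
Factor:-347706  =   - 2^1  *  3^3 * 47^1*137^1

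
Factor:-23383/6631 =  - 67/19=-19^(- 1 )*67^1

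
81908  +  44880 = 126788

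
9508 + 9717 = 19225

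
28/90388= 7/22597 = 0.00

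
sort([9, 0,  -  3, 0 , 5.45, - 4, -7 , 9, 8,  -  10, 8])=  [ - 10, - 7, - 4, - 3, 0, 0, 5.45 , 8,8,  9,9] 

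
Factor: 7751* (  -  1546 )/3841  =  -521002/167 = - 2^1*167^( -1 )*337^1*773^1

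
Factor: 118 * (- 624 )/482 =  - 36816/241 = - 2^4*3^1*13^1 * 59^1*241^( - 1) 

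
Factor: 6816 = 2^5*3^1*71^1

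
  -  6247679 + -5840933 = -12088612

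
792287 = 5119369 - 4327082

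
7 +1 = 8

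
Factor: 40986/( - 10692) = -23/6 = - 2^( - 1) *3^( - 1)*23^1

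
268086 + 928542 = 1196628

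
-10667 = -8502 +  - 2165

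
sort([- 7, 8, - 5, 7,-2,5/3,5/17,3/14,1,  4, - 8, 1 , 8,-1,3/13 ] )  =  [ -8,-7, - 5,  -  2,  -  1,  3/14,  3/13,5/17,1, 1, 5/3,4,7,8 , 8]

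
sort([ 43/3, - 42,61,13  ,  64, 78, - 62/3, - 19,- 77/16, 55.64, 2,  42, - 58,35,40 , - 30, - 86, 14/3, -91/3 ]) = [ - 86, - 58 , - 42,-91/3, - 30,- 62/3,-19, - 77/16,2,14/3,13,43/3, 35,40,42,55.64,61,64,78 ] 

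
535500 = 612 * 875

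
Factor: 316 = 2^2*79^1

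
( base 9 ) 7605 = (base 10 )5594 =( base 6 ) 41522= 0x15da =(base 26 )874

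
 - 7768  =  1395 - 9163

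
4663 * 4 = 18652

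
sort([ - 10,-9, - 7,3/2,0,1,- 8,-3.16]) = [ - 10, - 9,  -  8, - 7, - 3.16,0,1,3/2]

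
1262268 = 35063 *36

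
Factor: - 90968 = -2^3*83^1 * 137^1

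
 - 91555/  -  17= 91555/17 = 5385.59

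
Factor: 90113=97^1 * 929^1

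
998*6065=6052870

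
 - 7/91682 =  - 7/91682= - 0.00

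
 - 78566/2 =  - 39283 = - 39283.00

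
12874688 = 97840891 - 84966203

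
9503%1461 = 737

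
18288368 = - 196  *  (  -  93308)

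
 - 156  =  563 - 719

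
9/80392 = 9/80392  =  0.00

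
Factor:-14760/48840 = -3^1 * 11^ (-1) *37^ ( - 1)*41^1 = - 123/407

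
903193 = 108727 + 794466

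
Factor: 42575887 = 67^1*635461^1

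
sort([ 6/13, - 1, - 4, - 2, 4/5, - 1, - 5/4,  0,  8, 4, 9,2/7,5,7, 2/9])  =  [  -  4, - 2,- 5/4, - 1, - 1,0, 2/9 , 2/7,  6/13,  4/5, 4,  5,7,8,9] 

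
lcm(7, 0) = 0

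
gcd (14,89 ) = 1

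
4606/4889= 4606/4889 = 0.94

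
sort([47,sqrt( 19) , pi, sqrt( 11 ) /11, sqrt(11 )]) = [ sqrt( 11 )/11 , pi,sqrt( 11),sqrt( 19), 47 ] 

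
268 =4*67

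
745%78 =43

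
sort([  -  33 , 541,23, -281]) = [ - 281, - 33,23, 541]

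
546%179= 9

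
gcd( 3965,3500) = 5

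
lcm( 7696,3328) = 123136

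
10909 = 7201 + 3708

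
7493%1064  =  45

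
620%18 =8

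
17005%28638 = 17005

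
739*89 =65771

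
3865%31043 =3865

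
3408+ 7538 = 10946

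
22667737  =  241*94057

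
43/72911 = 43/72911 = 0.00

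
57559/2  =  28779 + 1/2 = 28779.50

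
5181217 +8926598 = 14107815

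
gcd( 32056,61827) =1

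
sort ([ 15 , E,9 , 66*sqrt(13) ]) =[E,9, 15,66*sqrt(13)]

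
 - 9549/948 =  - 3183/316 = - 10.07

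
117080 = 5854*20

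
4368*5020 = 21927360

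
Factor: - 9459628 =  - 2^2*2364907^1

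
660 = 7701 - 7041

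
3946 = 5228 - 1282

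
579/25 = 23  +  4/25 = 23.16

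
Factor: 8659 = 7^1*1237^1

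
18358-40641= - 22283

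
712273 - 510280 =201993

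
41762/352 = 20881/176 = 118.64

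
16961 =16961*1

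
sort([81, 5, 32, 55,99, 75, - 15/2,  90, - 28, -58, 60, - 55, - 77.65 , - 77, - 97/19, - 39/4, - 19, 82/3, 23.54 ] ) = [ - 77.65,- 77, - 58, - 55 ,-28, - 19, - 39/4, - 15/2, -97/19,5, 23.54,82/3, 32, 55, 60, 75,81, 90, 99]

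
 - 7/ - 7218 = 7/7218 = 0.00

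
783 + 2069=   2852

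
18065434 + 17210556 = 35275990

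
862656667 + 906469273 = 1769125940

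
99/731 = 99/731= 0.14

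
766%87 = 70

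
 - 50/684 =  - 25/342=- 0.07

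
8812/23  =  8812/23 = 383.13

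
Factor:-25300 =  - 2^2*5^2 * 11^1*23^1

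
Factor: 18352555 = 5^1*13^2* 37^1*587^1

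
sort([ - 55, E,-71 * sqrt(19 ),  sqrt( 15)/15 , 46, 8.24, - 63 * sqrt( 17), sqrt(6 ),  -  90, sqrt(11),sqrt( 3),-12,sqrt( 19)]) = [ - 71*sqrt( 19 ), - 63*sqrt ( 17 ), - 90,  -  55, - 12,sqrt( 15)/15,sqrt( 3 ),sqrt(6 ),  E, sqrt( 11),sqrt( 19 ), 8.24, 46 ]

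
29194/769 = 37 + 741/769 = 37.96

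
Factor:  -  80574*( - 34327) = 2^1*3^1 *13^1*1033^1*34327^1 = 2765863698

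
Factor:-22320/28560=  - 3^1*7^( - 1)*17^( - 1 )*31^1= - 93/119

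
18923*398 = 7531354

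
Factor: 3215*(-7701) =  -3^1 * 5^1*17^1 * 151^1* 643^1 = -24758715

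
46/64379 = 46/64379= 0.00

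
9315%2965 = 420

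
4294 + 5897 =10191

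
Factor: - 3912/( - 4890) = 4/5 = 2^2*5^( - 1)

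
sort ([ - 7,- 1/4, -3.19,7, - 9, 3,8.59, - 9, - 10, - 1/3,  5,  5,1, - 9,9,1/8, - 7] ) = [ - 10, - 9,- 9, - 9,  -  7, - 7, - 3.19,-1/3,-1/4,1/8, 1,3, 5, 5,7, 8.59,9]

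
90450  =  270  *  335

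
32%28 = 4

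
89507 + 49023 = 138530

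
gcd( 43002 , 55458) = 18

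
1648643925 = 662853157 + 985790768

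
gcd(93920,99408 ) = 16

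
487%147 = 46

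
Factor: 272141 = 272141^1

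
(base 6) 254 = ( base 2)1101010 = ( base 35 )31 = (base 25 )46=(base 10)106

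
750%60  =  30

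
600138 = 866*693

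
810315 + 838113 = 1648428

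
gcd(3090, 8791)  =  1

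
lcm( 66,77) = 462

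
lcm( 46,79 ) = 3634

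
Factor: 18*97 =1746 =2^1*3^2*97^1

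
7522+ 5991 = 13513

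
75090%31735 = 11620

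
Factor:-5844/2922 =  - 2^1 = - 2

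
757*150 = 113550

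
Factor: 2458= 2^1 * 1229^1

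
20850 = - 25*(-834)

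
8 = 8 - 0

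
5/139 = 5/139 = 0.04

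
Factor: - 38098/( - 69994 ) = 43/79 = 43^1*79^( - 1)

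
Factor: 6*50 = 2^2*3^1* 5^2 = 300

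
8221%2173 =1702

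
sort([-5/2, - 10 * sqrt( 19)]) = [ - 10*sqrt(19 ),-5/2]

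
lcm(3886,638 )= 42746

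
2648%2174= 474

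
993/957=331/319 =1.04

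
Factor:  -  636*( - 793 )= 504348 = 2^2*3^1*13^1*53^1 * 61^1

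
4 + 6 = 10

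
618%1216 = 618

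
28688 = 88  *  326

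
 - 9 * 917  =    -  8253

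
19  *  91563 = 1739697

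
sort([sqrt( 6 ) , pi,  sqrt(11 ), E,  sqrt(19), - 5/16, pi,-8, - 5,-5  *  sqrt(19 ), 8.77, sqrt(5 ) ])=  [ - 5*sqrt(19 ), - 8, - 5,  -  5/16, sqrt(5),sqrt( 6 ),  E,pi,  pi, sqrt(11 ),sqrt( 19 ),8.77]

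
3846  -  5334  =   - 1488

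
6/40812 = 1/6802 = 0.00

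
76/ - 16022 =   -  38/8011 = - 0.00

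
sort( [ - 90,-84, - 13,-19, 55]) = [-90, - 84, - 19, - 13 , 55 ] 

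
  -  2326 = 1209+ - 3535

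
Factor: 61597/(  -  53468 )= - 2^(  -  2 )*31^1 *1987^1*13367^( - 1) 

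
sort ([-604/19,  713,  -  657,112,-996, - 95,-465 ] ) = [ - 996, - 657,-465, - 95, - 604/19, 112,713]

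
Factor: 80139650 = 2^1 * 5^2 * 31^1*149^1*347^1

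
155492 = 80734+74758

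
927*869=805563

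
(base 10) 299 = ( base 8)453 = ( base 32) 9B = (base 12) 20B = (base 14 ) 175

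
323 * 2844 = 918612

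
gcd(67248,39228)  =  5604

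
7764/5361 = 2588/1787 =1.45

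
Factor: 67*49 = 7^2*67^1  =  3283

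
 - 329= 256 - 585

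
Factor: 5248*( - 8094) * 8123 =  - 2^8*3^1 * 19^1*41^1 *71^1*8123^1 =- 345043205376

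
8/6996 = 2/1749 = 0.00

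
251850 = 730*345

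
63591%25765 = 12061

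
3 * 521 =1563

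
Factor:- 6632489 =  - 239^1*27751^1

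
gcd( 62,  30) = 2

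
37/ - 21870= - 37/21870  =  - 0.00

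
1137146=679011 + 458135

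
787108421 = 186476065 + 600632356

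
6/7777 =6/7777 = 0.00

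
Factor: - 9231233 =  - 11^1 *839203^1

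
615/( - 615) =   -  1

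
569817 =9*63313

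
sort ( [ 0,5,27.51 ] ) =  [0,5, 27.51 ] 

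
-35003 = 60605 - 95608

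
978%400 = 178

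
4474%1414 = 232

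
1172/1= 1172=1172.00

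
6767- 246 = 6521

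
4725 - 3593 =1132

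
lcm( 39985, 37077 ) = 2039235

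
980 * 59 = 57820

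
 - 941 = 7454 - 8395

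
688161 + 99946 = 788107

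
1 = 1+0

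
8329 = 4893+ 3436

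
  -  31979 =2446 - 34425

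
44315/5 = 8863 = 8863.00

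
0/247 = 0 = 0.00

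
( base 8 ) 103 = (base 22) 31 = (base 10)67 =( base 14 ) 4B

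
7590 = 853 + 6737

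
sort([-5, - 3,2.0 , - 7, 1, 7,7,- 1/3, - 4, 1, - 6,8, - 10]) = [ - 10, - 7  , -6, - 5,-4, - 3, -1/3,1,1,2.0,7,7, 8 ] 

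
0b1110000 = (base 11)a2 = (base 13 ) 88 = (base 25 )4C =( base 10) 112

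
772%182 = 44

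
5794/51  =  113  +  31/51=113.61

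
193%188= 5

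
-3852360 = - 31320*123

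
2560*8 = 20480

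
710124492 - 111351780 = 598772712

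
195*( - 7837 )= - 1528215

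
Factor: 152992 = 2^5*7^1*683^1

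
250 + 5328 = 5578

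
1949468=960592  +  988876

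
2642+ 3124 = 5766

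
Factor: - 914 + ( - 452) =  - 1366=- 2^1*683^1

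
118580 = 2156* 55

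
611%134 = 75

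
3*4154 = 12462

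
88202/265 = 332 + 222/265 =332.84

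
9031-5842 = 3189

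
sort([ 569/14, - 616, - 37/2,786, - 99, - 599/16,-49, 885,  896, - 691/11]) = [  -  616,-99, - 691/11, - 49,-599/16, - 37/2 , 569/14,786, 885,896]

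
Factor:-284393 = - 17^1*16729^1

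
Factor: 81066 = 2^1*3^1 * 59^1*229^1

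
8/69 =8/69 = 0.12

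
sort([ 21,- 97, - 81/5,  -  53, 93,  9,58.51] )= [ - 97,-53, - 81/5,  9, 21,  58.51, 93]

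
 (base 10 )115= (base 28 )43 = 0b1110011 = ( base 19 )61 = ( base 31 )3m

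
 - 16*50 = -800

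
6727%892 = 483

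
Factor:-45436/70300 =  - 5^(-2 )*19^( - 1)*307^1 = - 307/475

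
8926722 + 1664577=10591299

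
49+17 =66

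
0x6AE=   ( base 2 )11010101110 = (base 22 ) 3bg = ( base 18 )550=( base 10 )1710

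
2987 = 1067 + 1920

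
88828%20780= 5708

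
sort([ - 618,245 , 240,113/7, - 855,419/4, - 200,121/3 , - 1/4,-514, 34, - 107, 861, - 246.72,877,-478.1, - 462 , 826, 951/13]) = [-855,-618,- 514, - 478.1 ,-462, - 246.72,-200, - 107, - 1/4,113/7, 34,121/3,951/13,419/4,240, 245,  826, 861,877]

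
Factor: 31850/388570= 5^1*61^(-1) = 5/61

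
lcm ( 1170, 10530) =10530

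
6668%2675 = 1318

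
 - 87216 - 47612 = -134828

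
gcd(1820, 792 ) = 4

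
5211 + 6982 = 12193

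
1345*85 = 114325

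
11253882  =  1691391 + 9562491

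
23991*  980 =23511180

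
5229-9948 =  - 4719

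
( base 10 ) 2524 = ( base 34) 268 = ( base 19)6ig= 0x9dc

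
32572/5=32572/5 = 6514.40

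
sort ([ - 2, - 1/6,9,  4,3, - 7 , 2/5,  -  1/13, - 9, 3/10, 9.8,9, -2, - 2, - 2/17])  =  [ - 9, - 7, - 2, - 2, - 2, - 1/6, - 2/17, - 1/13,3/10, 2/5 , 3,4, 9 , 9, 9.8 ] 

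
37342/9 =4149 + 1/9 = 4149.11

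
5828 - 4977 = 851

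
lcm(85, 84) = 7140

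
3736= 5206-1470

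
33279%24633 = 8646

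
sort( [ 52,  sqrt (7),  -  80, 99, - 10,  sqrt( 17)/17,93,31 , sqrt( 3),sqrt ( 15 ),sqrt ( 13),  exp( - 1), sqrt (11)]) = [ - 80, - 10,sqrt( 17) /17,exp( - 1 ),sqrt( 3 ), sqrt(7), sqrt(11 ), sqrt( 13),sqrt (15), 31 , 52 , 93,  99]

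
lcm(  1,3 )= 3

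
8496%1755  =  1476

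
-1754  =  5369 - 7123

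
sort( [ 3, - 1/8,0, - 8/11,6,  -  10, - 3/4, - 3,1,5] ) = [ - 10,-3,-3/4, - 8/11, - 1/8, 0, 1, 3, 5 , 6 ]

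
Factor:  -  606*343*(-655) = 2^1*3^1*5^1 * 7^3*101^1*131^1 = 136146990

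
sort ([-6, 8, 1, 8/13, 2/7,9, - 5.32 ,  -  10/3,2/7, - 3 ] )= [ - 6, - 5.32,-10/3,  -  3,  2/7, 2/7, 8/13, 1,8,9] 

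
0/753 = 0  =  0.00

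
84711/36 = 2353 + 1/12 = 2353.08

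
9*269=2421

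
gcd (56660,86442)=2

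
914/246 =3+88/123 = 3.72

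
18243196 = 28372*643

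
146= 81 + 65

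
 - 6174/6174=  - 1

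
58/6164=29/3082 = 0.01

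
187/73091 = 187/73091 = 0.00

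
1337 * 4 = 5348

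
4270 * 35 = 149450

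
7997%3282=1433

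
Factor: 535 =5^1*107^1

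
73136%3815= 651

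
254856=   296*861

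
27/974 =27/974= 0.03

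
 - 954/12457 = -954/12457=- 0.08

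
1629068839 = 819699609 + 809369230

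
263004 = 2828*93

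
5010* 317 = 1588170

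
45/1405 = 9/281= 0.03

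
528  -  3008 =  -2480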